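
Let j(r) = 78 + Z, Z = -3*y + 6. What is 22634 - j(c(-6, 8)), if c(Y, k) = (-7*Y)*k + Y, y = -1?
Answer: 22547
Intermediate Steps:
Z = 9 (Z = -3*(-1) + 6 = 3 + 6 = 9)
c(Y, k) = Y - 7*Y*k (c(Y, k) = -7*Y*k + Y = Y - 7*Y*k)
j(r) = 87 (j(r) = 78 + 9 = 87)
22634 - j(c(-6, 8)) = 22634 - 1*87 = 22634 - 87 = 22547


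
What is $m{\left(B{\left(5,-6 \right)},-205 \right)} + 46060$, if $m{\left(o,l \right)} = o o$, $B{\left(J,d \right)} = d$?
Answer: $46096$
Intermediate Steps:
$m{\left(o,l \right)} = o^{2}$
$m{\left(B{\left(5,-6 \right)},-205 \right)} + 46060 = \left(-6\right)^{2} + 46060 = 36 + 46060 = 46096$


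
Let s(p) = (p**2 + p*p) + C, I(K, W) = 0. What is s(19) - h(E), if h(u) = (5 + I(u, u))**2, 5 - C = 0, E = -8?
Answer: 702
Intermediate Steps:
C = 5 (C = 5 - 1*0 = 5 + 0 = 5)
s(p) = 5 + 2*p**2 (s(p) = (p**2 + p*p) + 5 = (p**2 + p**2) + 5 = 2*p**2 + 5 = 5 + 2*p**2)
h(u) = 25 (h(u) = (5 + 0)**2 = 5**2 = 25)
s(19) - h(E) = (5 + 2*19**2) - 1*25 = (5 + 2*361) - 25 = (5 + 722) - 25 = 727 - 25 = 702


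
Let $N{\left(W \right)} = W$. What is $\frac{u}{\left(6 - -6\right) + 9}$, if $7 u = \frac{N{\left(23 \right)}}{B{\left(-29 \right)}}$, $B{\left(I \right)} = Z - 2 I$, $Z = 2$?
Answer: $\frac{23}{8820} \approx 0.0026077$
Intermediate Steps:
$B{\left(I \right)} = 2 - 2 I$
$u = \frac{23}{420}$ ($u = \frac{23 \frac{1}{2 - -58}}{7} = \frac{23 \frac{1}{2 + 58}}{7} = \frac{23 \cdot \frac{1}{60}}{7} = \frac{1}{7} \cdot \frac{23}{60} = \frac{23}{420} \approx 0.054762$)
$\frac{u}{\left(6 - -6\right) + 9} = \frac{23}{420 \left(\left(6 - -6\right) + 9\right)} = \frac{23}{420 \left(\left(6 + 6\right) + 9\right)} = \frac{23}{420 \left(12 + 9\right)} = \frac{23}{420 \cdot 21} = \frac{23}{420} \cdot \frac{1}{21} = \frac{23}{8820}$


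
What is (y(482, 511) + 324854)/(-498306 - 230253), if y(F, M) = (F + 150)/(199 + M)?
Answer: -38441162/86212815 ≈ -0.44589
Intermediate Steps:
y(F, M) = (150 + F)/(199 + M)
(y(482, 511) + 324854)/(-498306 - 230253) = ((150 + 482)/(199 + 511) + 324854)/(-498306 - 230253) = (632/710 + 324854)/(-728559) = ((1/710)*632 + 324854)*(-1/728559) = (316/355 + 324854)*(-1/728559) = (115323486/355)*(-1/728559) = -38441162/86212815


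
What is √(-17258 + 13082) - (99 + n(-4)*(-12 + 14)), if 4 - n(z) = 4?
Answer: -99 + 12*I*√29 ≈ -99.0 + 64.622*I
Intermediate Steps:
n(z) = 0 (n(z) = 4 - 1*4 = 4 - 4 = 0)
√(-17258 + 13082) - (99 + n(-4)*(-12 + 14)) = √(-17258 + 13082) - (99 + 0*(-12 + 14)) = √(-4176) - (99 + 0*2) = 12*I*√29 - (99 + 0) = 12*I*√29 - 1*99 = 12*I*√29 - 99 = -99 + 12*I*√29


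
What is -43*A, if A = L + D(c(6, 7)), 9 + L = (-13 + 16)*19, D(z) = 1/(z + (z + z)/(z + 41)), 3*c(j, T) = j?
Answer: -187609/90 ≈ -2084.5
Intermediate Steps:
c(j, T) = j/3
D(z) = 1/(z + 2*z/(41 + z)) (D(z) = 1/(z + (2*z)/(41 + z)) = 1/(z + 2*z/(41 + z)))
L = 48 (L = -9 + (-13 + 16)*19 = -9 + 3*19 = -9 + 57 = 48)
A = 4363/90 (A = 48 + (41 + (1/3)*6)/((((1/3)*6))*(43 + (1/3)*6)) = 48 + (41 + 2)/(2*(43 + 2)) = 48 + (1/2)*43/45 = 48 + (1/2)*(1/45)*43 = 48 + 43/90 = 4363/90 ≈ 48.478)
-43*A = -43*4363/90 = -187609/90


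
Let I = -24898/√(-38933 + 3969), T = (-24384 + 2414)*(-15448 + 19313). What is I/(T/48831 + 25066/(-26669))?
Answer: -16212008266611*I*√8741/19805329805164336 ≈ -0.076531*I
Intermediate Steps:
T = -84914050 (T = -21970*3865 = -84914050)
I = 12449*I*√8741/8741 (I = -24898*(-I*√8741/17482) = -(-12449)*I*√8741/8741 = 12449*I*√8741/8741 ≈ 133.15*I)
I/(T/48831 + 25066/(-26669)) = (12449*I*√8741/8741)/(-84914050/48831 + 25066/(-26669)) = (12449*I*√8741/8741)/(-84914050*1/48831 + 25066*(-1/26669)) = (12449*I*√8741/8741)/(-84914050/48831 - 25066/26669) = (12449*I*√8741/8741)/(-2265796797296/1302273939) = (12449*I*√8741/8741)*(-1302273939/2265796797296) = -16212008266611*I*√8741/19805329805164336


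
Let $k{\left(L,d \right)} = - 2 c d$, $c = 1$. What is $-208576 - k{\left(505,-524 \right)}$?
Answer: $-209624$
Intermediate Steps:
$k{\left(L,d \right)} = - 2 d$ ($k{\left(L,d \right)} = \left(-2\right) 1 d = - 2 d$)
$-208576 - k{\left(505,-524 \right)} = -208576 - \left(-2\right) \left(-524\right) = -208576 - 1048 = -209624$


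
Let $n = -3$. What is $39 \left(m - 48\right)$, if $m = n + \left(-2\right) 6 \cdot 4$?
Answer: $-3861$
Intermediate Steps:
$m = -51$ ($m = -3 + \left(-2\right) 6 \cdot 4 = -3 - 48 = -51$)
$39 \left(m - 48\right) = 39 \left(-51 - 48\right) = 39 \left(-99\right) = -3861$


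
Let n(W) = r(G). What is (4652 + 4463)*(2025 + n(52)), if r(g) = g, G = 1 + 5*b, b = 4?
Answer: 18649290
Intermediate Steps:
G = 21 (G = 1 + 5*4 = 1 + 20 = 21)
n(W) = 21
(4652 + 4463)*(2025 + n(52)) = (4652 + 4463)*(2025 + 21) = 9115*2046 = 18649290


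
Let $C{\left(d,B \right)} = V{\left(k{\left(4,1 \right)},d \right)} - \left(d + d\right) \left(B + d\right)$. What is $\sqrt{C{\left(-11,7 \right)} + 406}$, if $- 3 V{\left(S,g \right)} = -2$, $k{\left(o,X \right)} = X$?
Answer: $\frac{2 \sqrt{717}}{3} \approx 17.851$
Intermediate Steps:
$V{\left(S,g \right)} = \frac{2}{3}$ ($V{\left(S,g \right)} = \left(- \frac{1}{3}\right) \left(-2\right) = \frac{2}{3}$)
$C{\left(d,B \right)} = \frac{2}{3} - 2 d \left(B + d\right)$ ($C{\left(d,B \right)} = \frac{2}{3} - \left(d + d\right) \left(B + d\right) = \frac{2}{3} - 2 d \left(B + d\right)$)
$\sqrt{C{\left(-11,7 \right)} + 406} = \sqrt{\left(\frac{2}{3} - 2 \left(-11\right)^{2} - 14 \left(-11\right)\right) + 406} = \sqrt{\left(\frac{2}{3} - 242 + 154\right) + 406} = \sqrt{- \frac{262}{3} + 406} = \sqrt{\frac{956}{3}} = \frac{2 \sqrt{717}}{3}$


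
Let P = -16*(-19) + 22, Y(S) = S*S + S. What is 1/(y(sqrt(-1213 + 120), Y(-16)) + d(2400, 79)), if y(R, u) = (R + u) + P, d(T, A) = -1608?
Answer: -1042/1086857 - I*sqrt(1093)/1086857 ≈ -0.00095873 - 3.0418e-5*I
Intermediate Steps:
Y(S) = S + S**2 (Y(S) = S**2 + S = S + S**2)
P = 326 (P = 304 + 22 = 326)
y(R, u) = 326 + R + u (y(R, u) = (R + u) + 326 = 326 + R + u)
1/(y(sqrt(-1213 + 120), Y(-16)) + d(2400, 79)) = 1/((326 + sqrt(-1213 + 120) - 16*(1 - 16)) - 1608) = 1/((326 + sqrt(-1093) - 16*(-15)) - 1608) = 1/((326 + I*sqrt(1093) + 240) - 1608) = 1/((566 + I*sqrt(1093)) - 1608) = 1/(-1042 + I*sqrt(1093))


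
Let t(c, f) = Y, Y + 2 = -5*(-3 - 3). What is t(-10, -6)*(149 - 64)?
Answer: 2380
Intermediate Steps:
Y = 28 (Y = -2 - 5*(-3 - 3) = -2 - 5*(-6) = -2 + 30 = 28)
t(c, f) = 28
t(-10, -6)*(149 - 64) = 28*(149 - 64) = 28*85 = 2380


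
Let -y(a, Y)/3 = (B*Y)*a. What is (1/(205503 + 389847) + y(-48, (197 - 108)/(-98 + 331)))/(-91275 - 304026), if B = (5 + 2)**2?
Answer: -373870274633/54834790931550 ≈ -0.0068181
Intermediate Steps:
B = 49 (B = 7**2 = 49)
y(a, Y) = -147*Y*a (y(a, Y) = -3*49*Y*a = -147*Y*a)
(1/(205503 + 389847) + y(-48, (197 - 108)/(-98 + 331)))/(-91275 - 304026) = (1/(205503 + 389847) - 147*(197 - 108)/(-98 + 331)*(-48))/(-91275 - 304026) = (1/595350 - 147*89/233*(-48))/(-395301) = (1/595350 - 147*89*(1/233)*(-48))*(-1/395301) = (1/595350 - 147*89/233*(-48))*(-1/395301) = (1/595350 + 627984/233)*(-1/395301) = (373870274633/138716550)*(-1/395301) = -373870274633/54834790931550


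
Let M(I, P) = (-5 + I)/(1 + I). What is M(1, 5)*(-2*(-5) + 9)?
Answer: -38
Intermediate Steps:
M(I, P) = (-5 + I)/(1 + I)
M(1, 5)*(-2*(-5) + 9) = ((-5 + 1)/(1 + 1))*(-2*(-5) + 9) = (-4/2)*(10 + 9) = ((1/2)*(-4))*19 = -2*19 = -38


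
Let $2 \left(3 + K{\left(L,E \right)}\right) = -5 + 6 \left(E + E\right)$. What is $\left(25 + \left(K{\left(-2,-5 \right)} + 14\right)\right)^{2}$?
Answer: $\frac{49}{4} \approx 12.25$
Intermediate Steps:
$K{\left(L,E \right)} = - \frac{11}{2} + 6 E$ ($K{\left(L,E \right)} = -3 + \frac{-5 + 6 \left(E + E\right)}{2} = -3 + \frac{-5 + 6 \cdot 2 E}{2} = -3 + \frac{-5 + 12 E}{2} = -3 + \left(- \frac{5}{2} + 6 E\right) = - \frac{11}{2} + 6 E$)
$\left(25 + \left(K{\left(-2,-5 \right)} + 14\right)\right)^{2} = \left(25 + \left(\left(- \frac{11}{2} + 6 \left(-5\right)\right) + 14\right)\right)^{2} = \left(25 + \left(\left(- \frac{11}{2} - 30\right) + 14\right)\right)^{2} = \left(25 + \left(- \frac{71}{2} + 14\right)\right)^{2} = \left(25 - \frac{43}{2}\right)^{2} = \left(\frac{7}{2}\right)^{2} = \frac{49}{4}$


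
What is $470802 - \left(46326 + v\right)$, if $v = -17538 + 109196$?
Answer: $332818$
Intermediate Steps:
$v = 91658$
$470802 - \left(46326 + v\right) = 470802 - \left(46326 + 91658\right) = 470802 - 137984 = 332818$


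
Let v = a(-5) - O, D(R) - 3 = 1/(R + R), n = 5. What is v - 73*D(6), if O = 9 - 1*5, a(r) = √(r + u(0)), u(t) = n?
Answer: -2749/12 ≈ -229.08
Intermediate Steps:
u(t) = 5
a(r) = √(5 + r) (a(r) = √(r + 5) = √(5 + r))
D(R) = 3 + 1/(2*R) (D(R) = 3 + 1/(R + R) = 3 + 1/(2*R))
O = 4 (O = 9 - 5 = 4)
v = -4 (v = √(5 - 5) - 1*4 = √0 - 4 = 0 - 4 = -4)
v - 73*D(6) = -4 - 73*(3 + (½)/6) = -4 - 73*(3 + (½)*(⅙)) = -4 - 73*(3 + 1/12) = -4 - 73*37/12 = -4 - 2701/12 = -2749/12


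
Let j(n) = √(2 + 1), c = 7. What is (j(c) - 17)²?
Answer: (17 - √3)² ≈ 233.11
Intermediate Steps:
j(n) = √3
(j(c) - 17)² = (√3 - 17)² = (-17 + √3)²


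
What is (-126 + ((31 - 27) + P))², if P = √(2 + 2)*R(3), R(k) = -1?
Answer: 15376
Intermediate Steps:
P = -2 (P = √(2 + 2)*(-1) = √4*(-1) = 2*(-1) = -2)
(-126 + ((31 - 27) + P))² = (-126 + ((31 - 27) - 2))² = (-126 + (4 - 2))² = (-126 + 2)² = (-124)² = 15376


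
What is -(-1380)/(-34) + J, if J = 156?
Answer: 1962/17 ≈ 115.41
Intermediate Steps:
-(-1380)/(-34) + J = -(-1380)/(-34) + 156 = -(-1380)*(-1)/34 + 156 = -115*6/17 + 156 = -690/17 + 156 = 1962/17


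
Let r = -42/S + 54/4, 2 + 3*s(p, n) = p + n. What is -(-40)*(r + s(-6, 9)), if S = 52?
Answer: 20320/39 ≈ 521.03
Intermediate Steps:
s(p, n) = -⅔ + n/3 + p/3 (s(p, n) = -⅔ + (p + n)/3 = -⅔ + (n + p)/3 = -⅔ + (n/3 + p/3) = -⅔ + n/3 + p/3)
r = 165/13 (r = -42/52 + 54/4 = -42*1/52 + 54*(¼) = -21/26 + 27/2 = 165/13 ≈ 12.692)
-(-40)*(r + s(-6, 9)) = -(-40)*(165/13 + (-⅔ + (⅓)*9 + (⅓)*(-6))) = -(-40)*(165/13 + (-⅔ + 3 - 2)) = -(-40)*(165/13 + ⅓) = -(-40)*508/39 = -1*(-20320/39) = 20320/39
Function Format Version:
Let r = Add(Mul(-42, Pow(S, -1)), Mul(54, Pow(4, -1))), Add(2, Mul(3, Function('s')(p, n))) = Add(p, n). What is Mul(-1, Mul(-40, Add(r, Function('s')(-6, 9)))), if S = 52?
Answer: Rational(20320, 39) ≈ 521.03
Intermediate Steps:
Function('s')(p, n) = Add(Rational(-2, 3), Mul(Rational(1, 3), n), Mul(Rational(1, 3), p)) (Function('s')(p, n) = Add(Rational(-2, 3), Mul(Rational(1, 3), Add(p, n))) = Add(Rational(-2, 3), Mul(Rational(1, 3), Add(n, p))) = Add(Rational(-2, 3), Add(Mul(Rational(1, 3), n), Mul(Rational(1, 3), p))) = Add(Rational(-2, 3), Mul(Rational(1, 3), n), Mul(Rational(1, 3), p)))
r = Rational(165, 13) (r = Add(Mul(-42, Pow(52, -1)), Mul(54, Pow(4, -1))) = Add(Mul(-42, Rational(1, 52)), Mul(54, Rational(1, 4))) = Add(Rational(-21, 26), Rational(27, 2)) = Rational(165, 13) ≈ 12.692)
Mul(-1, Mul(-40, Add(r, Function('s')(-6, 9)))) = Mul(-1, Mul(-40, Add(Rational(165, 13), Add(Rational(-2, 3), Mul(Rational(1, 3), 9), Mul(Rational(1, 3), -6))))) = Mul(-1, Mul(-40, Add(Rational(165, 13), Add(Rational(-2, 3), 3, -2)))) = Mul(-1, Mul(-40, Add(Rational(165, 13), Rational(1, 3)))) = Mul(-1, Mul(-40, Rational(508, 39))) = Mul(-1, Rational(-20320, 39)) = Rational(20320, 39)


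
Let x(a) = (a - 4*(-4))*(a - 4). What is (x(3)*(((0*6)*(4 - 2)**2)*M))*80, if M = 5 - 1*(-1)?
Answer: 0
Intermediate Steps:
x(a) = (-4 + a)*(16 + a) (x(a) = (a + 16)*(-4 + a) = (16 + a)*(-4 + a) = (-4 + a)*(16 + a))
M = 6 (M = 5 + 1 = 6)
(x(3)*(((0*6)*(4 - 2)**2)*M))*80 = ((-64 + 3**2 + 12*3)*(((0*6)*(4 - 2)**2)*6))*80 = ((-64 + 9 + 36)*((0*2**2)*6))*80 = -19*0*4*6*80 = -0*6*80 = -19*0*80 = 0*80 = 0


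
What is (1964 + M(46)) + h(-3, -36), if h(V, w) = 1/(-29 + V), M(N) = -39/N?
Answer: 1444857/736 ≈ 1963.1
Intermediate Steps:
(1964 + M(46)) + h(-3, -36) = (1964 - 39/46) + 1/(-29 - 3) = (1964 - 39*1/46) + 1/(-32) = (1964 - 39/46) - 1/32 = 90305/46 - 1/32 = 1444857/736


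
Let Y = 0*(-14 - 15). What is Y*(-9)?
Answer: 0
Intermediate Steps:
Y = 0 (Y = 0*(-29) = 0)
Y*(-9) = 0*(-9) = 0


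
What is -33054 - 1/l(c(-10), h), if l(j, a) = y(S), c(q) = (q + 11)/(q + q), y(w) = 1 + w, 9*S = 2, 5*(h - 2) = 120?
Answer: -363603/11 ≈ -33055.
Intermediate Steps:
h = 26 (h = 2 + (⅕)*120 = 2 + 24 = 26)
S = 2/9 (S = (⅑)*2 = 2/9 ≈ 0.22222)
c(q) = (11 + q)/(2*q) (c(q) = (11 + q)/((2*q)) = (11 + q)*(1/(2*q)) = (11 + q)/(2*q))
l(j, a) = 11/9 (l(j, a) = 1 + 2/9 = 11/9)
-33054 - 1/l(c(-10), h) = -33054 - 1/11/9 = -33054 - 1*9/11 = -33054 - 9/11 = -363603/11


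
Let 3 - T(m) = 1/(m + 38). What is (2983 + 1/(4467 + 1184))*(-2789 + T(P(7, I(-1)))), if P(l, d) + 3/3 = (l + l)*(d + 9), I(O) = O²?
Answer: -2770847288294/333409 ≈ -8.3107e+6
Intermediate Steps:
P(l, d) = -1 + 2*l*(9 + d) (P(l, d) = -1 + (l + l)*(d + 9) = -1 + (2*l)*(9 + d) = -1 + 2*l*(9 + d))
T(m) = 3 - 1/(38 + m) (T(m) = 3 - 1/(m + 38) = 3 - 1/(38 + m))
(2983 + 1/(4467 + 1184))*(-2789 + T(P(7, I(-1)))) = (2983 + 1/(4467 + 1184))*(-2789 + (113 + 3*(-1 + 18*7 + 2*(-1)²*7))/(38 + (-1 + 18*7 + 2*(-1)²*7))) = (2983 + 1/5651)*(-2789 + (113 + 3*(-1 + 126 + 2*1*7))/(38 + (-1 + 126 + 2*1*7))) = (2983 + 1/5651)*(-2789 + (113 + 3*(-1 + 126 + 14))/(38 + (-1 + 126 + 14))) = 16856934*(-2789 + (113 + 3*139)/(38 + 139))/5651 = 16856934*(-2789 + (113 + 417)/177)/5651 = 16856934*(-2789 + (1/177)*530)/5651 = 16856934*(-2789 + 530/177)/5651 = (16856934/5651)*(-493123/177) = -2770847288294/333409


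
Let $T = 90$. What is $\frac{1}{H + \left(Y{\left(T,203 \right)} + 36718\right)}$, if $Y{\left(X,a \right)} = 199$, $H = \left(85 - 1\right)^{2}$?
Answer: $\frac{1}{43973} \approx 2.2741 \cdot 10^{-5}$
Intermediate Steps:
$H = 7056$ ($H = 84^{2} = 7056$)
$\frac{1}{H + \left(Y{\left(T,203 \right)} + 36718\right)} = \frac{1}{7056 + \left(199 + 36718\right)} = \frac{1}{7056 + 36917} = \frac{1}{43973}$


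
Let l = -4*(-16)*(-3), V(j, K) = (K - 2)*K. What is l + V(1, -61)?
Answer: 3651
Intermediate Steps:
V(j, K) = K*(-2 + K) (V(j, K) = (-2 + K)*K = K*(-2 + K))
l = -192 (l = 64*(-3) = -192)
l + V(1, -61) = -192 - 61*(-2 - 61) = -192 - 61*(-63) = -192 + 3843 = 3651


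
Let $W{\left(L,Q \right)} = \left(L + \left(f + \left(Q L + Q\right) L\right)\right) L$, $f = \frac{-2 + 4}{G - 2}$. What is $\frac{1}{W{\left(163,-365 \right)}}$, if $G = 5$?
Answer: $- \frac{3}{4771180987} \approx -6.2878 \cdot 10^{-10}$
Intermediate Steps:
$f = \frac{2}{3}$ ($f = \frac{-2 + 4}{5 - 2} = \frac{2}{3} \approx 0.66667$)
$W{\left(L,Q \right)} = L \left(\frac{2}{3} + L + L \left(Q + L Q\right)\right)$ ($W{\left(L,Q \right)} = \left(L + \left(\frac{2}{3} + \left(Q L + Q\right) L\right)\right) L = \left(L + \left(\frac{2}{3} + \left(L Q + Q\right) L\right)\right) L = \left(L + \left(\frac{2}{3} + \left(Q + L Q\right) L\right)\right) L = \left(L + \left(\frac{2}{3} + L \left(Q + L Q\right)\right)\right) L = \left(\frac{2}{3} + L + L \left(Q + L Q\right)\right) L = L \left(\frac{2}{3} + L + L \left(Q + L Q\right)\right)$)
$\frac{1}{W{\left(163,-365 \right)}} = \frac{1}{163 \left(\frac{2}{3} + 163 + 163 \left(-365\right) - 365 \cdot 163^{2}\right)} = \frac{1}{163 \left(\frac{2}{3} + 163 - 59495 - 9697685\right)} = \frac{1}{163 \left(- \frac{29271049}{3}\right)} = \frac{1}{- \frac{4771180987}{3}} = - \frac{3}{4771180987}$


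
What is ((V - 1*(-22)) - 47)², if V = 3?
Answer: 484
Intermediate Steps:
((V - 1*(-22)) - 47)² = ((3 - 1*(-22)) - 47)² = ((3 + 22) - 47)² = (25 - 47)² = (-22)² = 484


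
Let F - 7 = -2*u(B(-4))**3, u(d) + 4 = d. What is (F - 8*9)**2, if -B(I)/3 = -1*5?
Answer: 7436529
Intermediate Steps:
B(I) = 15 (B(I) = -(-3)*5 = -3*(-5) = 15)
u(d) = -4 + d
F = -2655 (F = 7 - 2*(-4 + 15)**3 = 7 - 2*11**3 = 7 - 2*1331 = 7 - 2662 = -2655)
(F - 8*9)**2 = (-2655 - 8*9)**2 = (-2655 - 72)**2 = (-2727)**2 = 7436529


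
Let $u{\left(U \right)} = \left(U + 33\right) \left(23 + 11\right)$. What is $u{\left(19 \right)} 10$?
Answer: $17680$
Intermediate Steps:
$u{\left(U \right)} = 1122 + 34 U$ ($u{\left(U \right)} = \left(33 + U\right) 34 = 1122 + 34 U$)
$u{\left(19 \right)} 10 = \left(1122 + 34 \cdot 19\right) 10 = \left(1122 + 646\right) 10 = 1768 \cdot 10 = 17680$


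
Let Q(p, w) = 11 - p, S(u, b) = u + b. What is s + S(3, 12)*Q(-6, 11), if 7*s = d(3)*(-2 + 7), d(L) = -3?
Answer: 1770/7 ≈ 252.86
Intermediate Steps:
S(u, b) = b + u
s = -15/7 (s = (-3*(-2 + 7))/7 = (-3*5)/7 = (⅐)*(-15) = -15/7 ≈ -2.1429)
s + S(3, 12)*Q(-6, 11) = -15/7 + (12 + 3)*(11 - 1*(-6)) = -15/7 + 15*(11 + 6) = -15/7 + 15*17 = -15/7 + 255 = 1770/7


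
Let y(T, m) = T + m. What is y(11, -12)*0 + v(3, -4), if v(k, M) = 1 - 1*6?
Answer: -5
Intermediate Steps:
v(k, M) = -5 (v(k, M) = 1 - 6 = -5)
y(11, -12)*0 + v(3, -4) = (11 - 12)*0 - 5 = -1*0 - 5 = 0 - 5 = -5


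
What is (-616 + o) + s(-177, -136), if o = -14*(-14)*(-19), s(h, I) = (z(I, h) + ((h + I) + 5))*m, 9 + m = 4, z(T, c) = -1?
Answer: -2795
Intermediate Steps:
m = -5 (m = -9 + 4 = -5)
s(h, I) = -20 - 5*I - 5*h (s(h, I) = (-1 + ((h + I) + 5))*(-5) = (-1 + ((I + h) + 5))*(-5) = (-1 + (5 + I + h))*(-5) = (4 + I + h)*(-5) = -20 - 5*I - 5*h)
o = -3724 (o = 196*(-19) = -3724)
(-616 + o) + s(-177, -136) = (-616 - 3724) + (-20 - 5*(-136) - 5*(-177)) = -4340 + (-20 + 680 + 885) = -4340 + 1545 = -2795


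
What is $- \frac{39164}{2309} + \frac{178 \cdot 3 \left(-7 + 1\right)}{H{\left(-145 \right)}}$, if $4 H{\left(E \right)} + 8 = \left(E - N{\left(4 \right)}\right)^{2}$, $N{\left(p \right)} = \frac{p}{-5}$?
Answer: $- \frac{21091023724}{1199851069} \approx -17.578$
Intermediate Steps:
$N{\left(p \right)} = - \frac{p}{5}$ ($N{\left(p \right)} = p \left(- \frac{1}{5}\right) = - \frac{p}{5}$)
$H{\left(E \right)} = -2 + \frac{\left(\frac{4}{5} + E\right)^{2}}{4}$ ($H{\left(E \right)} = -2 + \frac{\left(E - \left(- \frac{1}{5}\right) 4\right)^{2}}{4} = -2 + \frac{\left(E - - \frac{4}{5}\right)^{2}}{4} = -2 + \frac{\left(E + \frac{4}{5}\right)^{2}}{4} = -2 + \frac{\left(\frac{4}{5} + E\right)^{2}}{4}$)
$- \frac{39164}{2309} + \frac{178 \cdot 3 \left(-7 + 1\right)}{H{\left(-145 \right)}} = - \frac{39164}{2309} + \frac{178 \cdot 3 \left(-7 + 1\right)}{-2 + \frac{\left(4 + 5 \left(-145\right)\right)^{2}}{100}} = \left(-39164\right) \frac{1}{2309} + \frac{178 \cdot 3 \left(-6\right)}{-2 + \frac{\left(4 - 725\right)^{2}}{100}} = - \frac{39164}{2309} + \frac{178 \left(-18\right)}{-2 + \frac{\left(-721\right)^{2}}{100}} = - \frac{39164}{2309} - \frac{3204}{-2 + \frac{1}{100} \cdot 519841} = - \frac{39164}{2309} - \frac{3204}{-2 + \frac{519841}{100}} = - \frac{39164}{2309} - \frac{3204}{\frac{519641}{100}} = - \frac{39164}{2309} - \frac{320400}{519641} = - \frac{21091023724}{1199851069}$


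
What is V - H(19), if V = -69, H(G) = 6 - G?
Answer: -56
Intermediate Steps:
V - H(19) = -69 - (6 - 1*19) = -69 - (6 - 19) = -69 - 1*(-13) = -69 + 13 = -56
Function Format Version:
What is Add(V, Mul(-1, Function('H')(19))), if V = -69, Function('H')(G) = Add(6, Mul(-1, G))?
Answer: -56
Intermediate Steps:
Add(V, Mul(-1, Function('H')(19))) = Add(-69, Mul(-1, Add(6, Mul(-1, 19)))) = Add(-69, Mul(-1, Add(6, -19))) = Add(-69, Mul(-1, -13)) = Add(-69, 13) = -56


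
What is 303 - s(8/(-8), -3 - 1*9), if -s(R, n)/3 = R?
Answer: 300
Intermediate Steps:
s(R, n) = -3*R
303 - s(8/(-8), -3 - 1*9) = 303 - (-3)*8/(-8) = 303 - (-3)*8*(-⅛) = 303 - (-3)*(-1) = 303 - 1*3 = 303 - 3 = 300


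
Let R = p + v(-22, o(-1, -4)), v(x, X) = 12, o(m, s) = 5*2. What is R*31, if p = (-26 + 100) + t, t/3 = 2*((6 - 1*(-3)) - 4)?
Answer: 3596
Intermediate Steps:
o(m, s) = 10
t = 30 (t = 3*(2*((6 - 1*(-3)) - 4)) = 3*(2*((6 + 3) - 4)) = 3*(2*(9 - 4)) = 3*(2*5) = 3*10 = 30)
p = 104 (p = (-26 + 100) + 30 = 74 + 30 = 104)
R = 116 (R = 104 + 12 = 116)
R*31 = 116*31 = 3596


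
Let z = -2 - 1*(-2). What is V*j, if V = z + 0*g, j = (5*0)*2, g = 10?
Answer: 0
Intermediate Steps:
z = 0 (z = -2 + 2 = 0)
j = 0 (j = 0*2 = 0)
V = 0 (V = 0 + 0*10 = 0 + 0 = 0)
V*j = 0*0 = 0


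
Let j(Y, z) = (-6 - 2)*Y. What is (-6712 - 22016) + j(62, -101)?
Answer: -29224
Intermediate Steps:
j(Y, z) = -8*Y
(-6712 - 22016) + j(62, -101) = (-6712 - 22016) - 8*62 = -28728 - 496 = -29224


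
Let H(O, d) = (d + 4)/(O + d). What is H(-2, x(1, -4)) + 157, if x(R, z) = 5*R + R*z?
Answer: 152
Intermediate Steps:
H(O, d) = (4 + d)/(O + d)
H(-2, x(1, -4)) + 157 = (4 + 1*(5 - 4))/(-2 + 1*(5 - 4)) + 157 = (4 + 1*1)/(-2 + 1*1) + 157 = (4 + 1)/(-2 + 1) + 157 = 5/(-1) + 157 = -1*5 + 157 = -5 + 157 = 152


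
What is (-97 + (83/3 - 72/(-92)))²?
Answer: 22372900/4761 ≈ 4699.2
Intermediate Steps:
(-97 + (83/3 - 72/(-92)))² = (-97 + (83*(⅓) - 72*(-1/92)))² = (-97 + (83/3 + 18/23))² = (-97 + 1963/69)² = (-4730/69)² = 22372900/4761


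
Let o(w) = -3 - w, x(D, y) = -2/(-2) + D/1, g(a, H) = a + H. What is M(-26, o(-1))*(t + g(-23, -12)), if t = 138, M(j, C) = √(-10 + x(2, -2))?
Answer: 103*I*√7 ≈ 272.51*I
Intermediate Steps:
g(a, H) = H + a
x(D, y) = 1 + D (x(D, y) = -2*(-½) + D*1 = 1 + D)
M(j, C) = I*√7 (M(j, C) = √(-10 + (1 + 2)) = √(-10 + 3) = √(-7) = I*√7)
M(-26, o(-1))*(t + g(-23, -12)) = (I*√7)*(138 + (-12 - 23)) = (I*√7)*(138 - 35) = (I*√7)*103 = 103*I*√7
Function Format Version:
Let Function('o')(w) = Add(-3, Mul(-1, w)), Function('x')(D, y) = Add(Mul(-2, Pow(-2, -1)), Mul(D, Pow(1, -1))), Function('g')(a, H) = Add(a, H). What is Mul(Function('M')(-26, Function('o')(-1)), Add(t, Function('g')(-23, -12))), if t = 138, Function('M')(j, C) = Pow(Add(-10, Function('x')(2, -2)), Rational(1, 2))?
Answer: Mul(103, I, Pow(7, Rational(1, 2))) ≈ Mul(272.51, I)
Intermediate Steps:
Function('g')(a, H) = Add(H, a)
Function('x')(D, y) = Add(1, D) (Function('x')(D, y) = Add(Mul(-2, Rational(-1, 2)), Mul(D, 1)) = Add(1, D))
Function('M')(j, C) = Mul(I, Pow(7, Rational(1, 2))) (Function('M')(j, C) = Pow(Add(-10, Add(1, 2)), Rational(1, 2)) = Pow(Add(-10, 3), Rational(1, 2)) = Pow(-7, Rational(1, 2)) = Mul(I, Pow(7, Rational(1, 2))))
Mul(Function('M')(-26, Function('o')(-1)), Add(t, Function('g')(-23, -12))) = Mul(Mul(I, Pow(7, Rational(1, 2))), Add(138, Add(-12, -23))) = Mul(Mul(I, Pow(7, Rational(1, 2))), Add(138, -35)) = Mul(Mul(I, Pow(7, Rational(1, 2))), 103) = Mul(103, I, Pow(7, Rational(1, 2)))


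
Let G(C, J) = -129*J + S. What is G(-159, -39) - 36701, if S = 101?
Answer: -31569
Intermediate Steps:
G(C, J) = 101 - 129*J (G(C, J) = -129*J + 101 = 101 - 129*J)
G(-159, -39) - 36701 = (101 - 129*(-39)) - 36701 = (101 + 5031) - 36701 = 5132 - 36701 = -31569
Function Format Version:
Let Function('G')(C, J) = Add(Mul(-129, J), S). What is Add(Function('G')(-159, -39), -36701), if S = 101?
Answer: -31569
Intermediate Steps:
Function('G')(C, J) = Add(101, Mul(-129, J)) (Function('G')(C, J) = Add(Mul(-129, J), 101) = Add(101, Mul(-129, J)))
Add(Function('G')(-159, -39), -36701) = Add(Add(101, Mul(-129, -39)), -36701) = Add(Add(101, 5031), -36701) = Add(5132, -36701) = -31569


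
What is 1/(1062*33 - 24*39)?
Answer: 1/34110 ≈ 2.9317e-5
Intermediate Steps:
1/(1062*33 - 24*39) = 1/(35046 - 936) = 1/34110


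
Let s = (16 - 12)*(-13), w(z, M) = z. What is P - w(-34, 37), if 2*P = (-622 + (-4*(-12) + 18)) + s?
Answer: -270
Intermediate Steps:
s = -52 (s = 4*(-13) = -52)
P = -304 (P = ((-622 + (-4*(-12) + 18)) - 52)/2 = ((-622 + (48 + 18)) - 52)/2 = ((-622 + 66) - 52)/2 = (-556 - 52)/2 = (½)*(-608) = -304)
P - w(-34, 37) = -304 - 1*(-34) = -304 + 34 = -270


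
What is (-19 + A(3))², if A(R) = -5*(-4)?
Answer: 1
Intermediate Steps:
A(R) = 20
(-19 + A(3))² = (-19 + 20)² = 1² = 1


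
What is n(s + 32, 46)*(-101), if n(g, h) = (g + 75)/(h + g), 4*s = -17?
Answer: -41511/295 ≈ -140.72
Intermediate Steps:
s = -17/4 (s = (¼)*(-17) = -17/4 ≈ -4.2500)
n(g, h) = (75 + g)/(g + h)
n(s + 32, 46)*(-101) = ((75 + (-17/4 + 32))/((-17/4 + 32) + 46))*(-101) = ((75 + 111/4)/(111/4 + 46))*(-101) = ((411/4)/(295/4))*(-101) = ((4/295)*(411/4))*(-101) = (411/295)*(-101) = -41511/295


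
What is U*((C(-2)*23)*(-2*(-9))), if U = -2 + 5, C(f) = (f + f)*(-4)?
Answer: 19872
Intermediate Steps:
C(f) = -8*f (C(f) = (2*f)*(-4) = -8*f)
U = 3
U*((C(-2)*23)*(-2*(-9))) = 3*((-8*(-2)*23)*(-2*(-9))) = 3*((16*23)*18) = 3*(368*18) = 3*6624 = 19872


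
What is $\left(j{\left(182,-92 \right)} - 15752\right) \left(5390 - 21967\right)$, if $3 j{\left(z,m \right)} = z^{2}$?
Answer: $\frac{234266164}{3} \approx 7.8089 \cdot 10^{7}$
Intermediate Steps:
$j{\left(z,m \right)} = \frac{z^{2}}{3}$
$\left(j{\left(182,-92 \right)} - 15752\right) \left(5390 - 21967\right) = \left(\frac{182^{2}}{3} - 15752\right) \left(5390 - 21967\right) = \left(\frac{1}{3} \cdot 33124 - 15752\right) \left(-16577\right) = \left(\frac{33124}{3} - 15752\right) \left(-16577\right) = \left(- \frac{14132}{3}\right) \left(-16577\right) = \frac{234266164}{3}$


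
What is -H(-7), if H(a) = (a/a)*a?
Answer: 7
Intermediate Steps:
H(a) = a (H(a) = 1*a = a)
-H(-7) = -1*(-7) = 7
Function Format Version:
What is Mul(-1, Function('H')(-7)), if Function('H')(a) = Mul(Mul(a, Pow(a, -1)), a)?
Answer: 7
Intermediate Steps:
Function('H')(a) = a (Function('H')(a) = Mul(1, a) = a)
Mul(-1, Function('H')(-7)) = Mul(-1, -7) = 7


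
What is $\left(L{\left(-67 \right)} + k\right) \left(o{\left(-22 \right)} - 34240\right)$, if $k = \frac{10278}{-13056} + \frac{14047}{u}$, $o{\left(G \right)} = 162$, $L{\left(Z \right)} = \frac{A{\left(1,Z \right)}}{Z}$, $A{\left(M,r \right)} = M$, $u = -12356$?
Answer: $\frac{14879039902221}{225175744} \approx 66078.0$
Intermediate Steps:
$L{\left(Z \right)} = \frac{1}{Z}$ ($L{\left(Z \right)} = 1 \frac{1}{Z} = \frac{1}{Z}$)
$k = - \frac{12933025}{6721664}$ ($k = \frac{10278}{-13056} + \frac{14047}{-12356} = 10278 \left(- \frac{1}{13056}\right) + 14047 \left(- \frac{1}{12356}\right) = - \frac{1713}{2176} - \frac{14047}{12356} = - \frac{12933025}{6721664} \approx -1.9241$)
$\left(L{\left(-67 \right)} + k\right) \left(o{\left(-22 \right)} - 34240\right) = \left(\frac{1}{-67} - \frac{12933025}{6721664}\right) \left(162 - 34240\right) = \left(- \frac{1}{67} - \frac{12933025}{6721664}\right) \left(-34078\right) = \left(- \frac{873234339}{450351488}\right) \left(-34078\right) = \frac{14879039902221}{225175744}$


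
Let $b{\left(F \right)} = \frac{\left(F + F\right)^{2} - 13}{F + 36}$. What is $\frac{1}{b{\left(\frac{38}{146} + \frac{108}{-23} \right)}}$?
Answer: $\frac{88981963}{185183703} \approx 0.48051$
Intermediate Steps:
$b{\left(F \right)} = \frac{-13 + 4 F^{2}}{36 + F}$ ($b{\left(F \right)} = \frac{\left(2 F\right)^{2} - 13}{36 + F} = \frac{4 F^{2} - 13}{36 + F} = \frac{-13 + 4 F^{2}}{36 + F}$)
$\frac{1}{b{\left(\frac{38}{146} + \frac{108}{-23} \right)}} = \frac{1}{\frac{1}{36 + \left(\frac{38}{146} + \frac{108}{-23}\right)} \left(-13 + 4 \left(\frac{38}{146} + \frac{108}{-23}\right)^{2}\right)} = \frac{1}{\frac{1}{36 + \left(38 \cdot \frac{1}{146} + 108 \left(- \frac{1}{23}\right)\right)} \left(-13 + 4 \left(38 \cdot \frac{1}{146} + 108 \left(- \frac{1}{23}\right)\right)^{2}\right)} = \frac{1}{\frac{1}{36 + \left(\frac{19}{73} - \frac{108}{23}\right)} \left(-13 + 4 \left(\frac{19}{73} - \frac{108}{23}\right)^{2}\right)} = \frac{1}{\frac{1}{36 - \frac{7447}{1679}} \left(-13 + 4 \left(- \frac{7447}{1679}\right)^{2}\right)} = \frac{1}{\frac{1}{\frac{52997}{1679}} \left(-13 + 4 \cdot \frac{55457809}{2819041}\right)} = \frac{1}{\frac{1679}{52997} \left(-13 + \frac{221831236}{2819041}\right)} = \frac{1}{\frac{1679}{52997} \cdot \frac{185183703}{2819041}} = \frac{1}{\frac{185183703}{88981963}} = \frac{88981963}{185183703}$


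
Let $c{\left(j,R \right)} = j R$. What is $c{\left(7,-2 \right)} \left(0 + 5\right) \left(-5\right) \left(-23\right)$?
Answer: $-8050$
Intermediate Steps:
$c{\left(j,R \right)} = R j$
$c{\left(7,-2 \right)} \left(0 + 5\right) \left(-5\right) \left(-23\right) = \left(-2\right) 7 \left(0 + 5\right) \left(-5\right) \left(-23\right) = - 14 \cdot 5 \left(-5\right) \left(-23\right) = \left(-14\right) \left(-25\right) \left(-23\right) = 350 \left(-23\right) = -8050$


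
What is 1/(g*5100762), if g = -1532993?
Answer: -1/7819432440666 ≈ -1.2789e-13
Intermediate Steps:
1/(g*5100762) = 1/(-1532993*5100762) = -1/1532993*1/5100762 = -1/7819432440666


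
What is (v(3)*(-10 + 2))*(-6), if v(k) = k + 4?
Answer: 336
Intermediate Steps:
v(k) = 4 + k
(v(3)*(-10 + 2))*(-6) = ((4 + 3)*(-10 + 2))*(-6) = (7*(-8))*(-6) = -56*(-6) = 336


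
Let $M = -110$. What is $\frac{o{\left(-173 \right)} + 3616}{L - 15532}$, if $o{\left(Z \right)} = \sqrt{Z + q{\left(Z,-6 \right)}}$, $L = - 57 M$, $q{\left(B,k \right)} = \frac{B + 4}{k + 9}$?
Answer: $- \frac{1808}{4631} - \frac{2 i \sqrt{129}}{13893} \approx -0.39041 - 0.001635 i$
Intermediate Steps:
$q{\left(B,k \right)} = \frac{4 + B}{9 + k}$
$L = 6270$ ($L = \left(-57\right) \left(-110\right) = 6270$)
$o{\left(Z \right)} = \sqrt{\frac{4}{3} + \frac{4 Z}{3}}$ ($o{\left(Z \right)} = \sqrt{Z + \frac{4 + Z}{9 - 6}} = \sqrt{Z + \frac{4 + Z}{3}} = \sqrt{Z + \left(\frac{4}{3} + \frac{Z}{3}\right)} = \sqrt{\frac{4}{3} + \frac{4 Z}{3}}$)
$\frac{o{\left(-173 \right)} + 3616}{L - 15532} = \frac{\frac{2 \sqrt{3 + 3 \left(-173\right)}}{3} + 3616}{6270 - 15532} = \frac{\frac{2 \sqrt{3 - 519}}{3} + 3616}{-9262} = \left(\frac{2 \sqrt{-516}}{3} + 3616\right) \left(- \frac{1}{9262}\right) = \left(\frac{2 \cdot 2 i \sqrt{129}}{3} + 3616\right) \left(- \frac{1}{9262}\right) = \left(\frac{4 i \sqrt{129}}{3} + 3616\right) \left(- \frac{1}{9262}\right) = \left(3616 + \frac{4 i \sqrt{129}}{3}\right) \left(- \frac{1}{9262}\right) = - \frac{1808}{4631} - \frac{2 i \sqrt{129}}{13893}$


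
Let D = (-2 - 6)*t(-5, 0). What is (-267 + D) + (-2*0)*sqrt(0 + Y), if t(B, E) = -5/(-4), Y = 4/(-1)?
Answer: -277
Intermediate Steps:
Y = -4 (Y = 4*(-1) = -4)
t(B, E) = 5/4 (t(B, E) = -5*(-1/4) = 5/4)
D = -10 (D = (-2 - 6)*(5/4) = -8*5/4 = -10)
(-267 + D) + (-2*0)*sqrt(0 + Y) = (-267 - 10) + (-2*0)*sqrt(0 - 4) = -277 + 0*sqrt(-4) = -277 + 0*(2*I) = -277 + 0 = -277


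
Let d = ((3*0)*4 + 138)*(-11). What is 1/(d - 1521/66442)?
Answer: -66442/100860477 ≈ -0.00065875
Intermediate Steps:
d = -1518 (d = (0*4 + 138)*(-11) = (0 + 138)*(-11) = 138*(-11) = -1518)
1/(d - 1521/66442) = 1/(-1518 - 1521/66442) = 1/(-100860477/66442) = -66442/100860477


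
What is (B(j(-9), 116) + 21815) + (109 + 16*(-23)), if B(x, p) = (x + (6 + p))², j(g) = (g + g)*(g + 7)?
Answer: 46520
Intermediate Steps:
j(g) = 2*g*(7 + g) (j(g) = (2*g)*(7 + g) = 2*g*(7 + g))
B(x, p) = (6 + p + x)²
(B(j(-9), 116) + 21815) + (109 + 16*(-23)) = ((6 + 116 + 2*(-9)*(7 - 9))² + 21815) + (109 + 16*(-23)) = ((6 + 116 + 2*(-9)*(-2))² + 21815) + (109 - 368) = ((6 + 116 + 36)² + 21815) - 259 = (158² + 21815) - 259 = (24964 + 21815) - 259 = 46779 - 259 = 46520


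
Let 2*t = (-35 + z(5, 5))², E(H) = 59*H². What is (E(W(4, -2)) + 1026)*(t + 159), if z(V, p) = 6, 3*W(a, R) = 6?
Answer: 731329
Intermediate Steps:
W(a, R) = 2 (W(a, R) = (⅓)*6 = 2)
t = 841/2 (t = (-35 + 6)²/2 = (½)*(-29)² = (½)*841 = 841/2 ≈ 420.50)
(E(W(4, -2)) + 1026)*(t + 159) = (59*2² + 1026)*(841/2 + 159) = (59*4 + 1026)*(1159/2) = (236 + 1026)*(1159/2) = 1262*(1159/2) = 731329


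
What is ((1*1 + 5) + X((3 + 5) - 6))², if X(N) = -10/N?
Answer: 1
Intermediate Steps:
((1*1 + 5) + X((3 + 5) - 6))² = ((1*1 + 5) - 10/((3 + 5) - 6))² = ((1 + 5) - 10/(8 - 6))² = (6 - 10/2)² = (6 - 10*½)² = (6 - 5)² = 1² = 1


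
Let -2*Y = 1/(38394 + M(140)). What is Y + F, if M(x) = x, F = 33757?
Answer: 2601584475/77068 ≈ 33757.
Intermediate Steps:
Y = -1/77068 (Y = -1/(2*(38394 + 140)) = -½/38534 = -½*1/38534 = -1/77068 ≈ -1.2976e-5)
Y + F = -1/77068 + 33757 = 2601584475/77068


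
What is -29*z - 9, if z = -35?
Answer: 1006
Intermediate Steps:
-29*z - 9 = -29*(-35) - 9 = 1015 - 9 = 1006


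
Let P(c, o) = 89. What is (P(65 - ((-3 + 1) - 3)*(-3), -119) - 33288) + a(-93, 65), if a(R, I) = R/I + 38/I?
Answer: -431598/13 ≈ -33200.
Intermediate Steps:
a(R, I) = 38/I + R/I
(P(65 - ((-3 + 1) - 3)*(-3), -119) - 33288) + a(-93, 65) = (89 - 33288) + (38 - 93)/65 = -33199 + (1/65)*(-55) = -33199 - 11/13 = -431598/13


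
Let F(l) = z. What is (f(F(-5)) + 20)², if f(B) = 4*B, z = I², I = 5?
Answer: 14400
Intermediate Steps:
z = 25 (z = 5² = 25)
F(l) = 25
(f(F(-5)) + 20)² = (4*25 + 20)² = (100 + 20)² = 120² = 14400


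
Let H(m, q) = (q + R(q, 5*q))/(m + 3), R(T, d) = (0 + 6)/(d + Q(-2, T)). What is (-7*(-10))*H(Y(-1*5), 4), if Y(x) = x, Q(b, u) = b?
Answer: -455/3 ≈ -151.67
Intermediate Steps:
R(T, d) = 6/(-2 + d) (R(T, d) = (0 + 6)/(d - 2) = 6/(-2 + d))
H(m, q) = (q + 6/(-2 + 5*q))/(3 + m) (H(m, q) = (q + 6/(-2 + 5*q))/(m + 3) = (q + 6/(-2 + 5*q))/(3 + m))
(-7*(-10))*H(Y(-1*5), 4) = (-7*(-10))*((6 + 4*(-2 + 5*4))/((-2 + 5*4)*(3 - 1*5))) = 70*((6 + 4*(-2 + 20))/((-2 + 20)*(3 - 5))) = 70*((6 + 4*18)/(18*(-2))) = 70*((1/18)*(-½)*(6 + 72)) = 70*((1/18)*(-½)*78) = 70*(-13/6) = -455/3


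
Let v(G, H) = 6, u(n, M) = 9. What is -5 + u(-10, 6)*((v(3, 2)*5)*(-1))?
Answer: -275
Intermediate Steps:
-5 + u(-10, 6)*((v(3, 2)*5)*(-1)) = -5 + 9*((6*5)*(-1)) = -5 + 9*(30*(-1)) = -5 + 9*(-30) = -5 - 270 = -275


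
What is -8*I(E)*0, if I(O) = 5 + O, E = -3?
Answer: 0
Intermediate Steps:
-8*I(E)*0 = -8*(5 - 3)*0 = -8*2*0 = -16*0 = 0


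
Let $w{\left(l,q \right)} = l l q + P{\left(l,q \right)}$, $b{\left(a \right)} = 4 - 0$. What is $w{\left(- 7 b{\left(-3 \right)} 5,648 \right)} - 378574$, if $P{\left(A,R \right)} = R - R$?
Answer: $12322226$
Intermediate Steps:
$b{\left(a \right)} = 4$ ($b{\left(a \right)} = 4 + 0 = 4$)
$P{\left(A,R \right)} = 0$
$w{\left(l,q \right)} = q l^{2}$ ($w{\left(l,q \right)} = l l q + 0 = l^{2} q + 0 = q l^{2} + 0 = q l^{2}$)
$w{\left(- 7 b{\left(-3 \right)} 5,648 \right)} - 378574 = 648 \left(\left(-7\right) 4 \cdot 5\right)^{2} - 378574 = 648 \left(\left(-28\right) 5\right)^{2} - 378574 = 648 \left(-140\right)^{2} - 378574 = 648 \cdot 19600 - 378574 = 12700800 - 378574 = 12322226$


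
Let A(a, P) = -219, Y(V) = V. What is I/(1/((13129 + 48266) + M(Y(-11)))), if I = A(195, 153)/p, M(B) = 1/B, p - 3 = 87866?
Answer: -147900336/966559 ≈ -153.02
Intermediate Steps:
p = 87869 (p = 3 + 87866 = 87869)
I = -219/87869 ≈ -0.0024923
I/(1/((13129 + 48266) + M(Y(-11)))) = -219/(87869*(1/((13129 + 48266) + 1/(-11)))) = -219/(87869*(1/(61395 - 1/11))) = -219/(87869*(1/(675344/11))) = -219/(87869*11/675344) = -219/87869*675344/11 = -147900336/966559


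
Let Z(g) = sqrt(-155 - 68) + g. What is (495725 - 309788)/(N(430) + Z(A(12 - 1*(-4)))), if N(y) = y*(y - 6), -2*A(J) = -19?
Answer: 135607200966/132976187173 - 743748*I*sqrt(223)/132976187173 ≈ 1.0198 - 8.3523e-5*I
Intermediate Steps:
A(J) = 19/2 (A(J) = -1/2*(-19) = 19/2)
N(y) = y*(-6 + y)
Z(g) = g + I*sqrt(223) (Z(g) = sqrt(-223) + g = I*sqrt(223) + g = g + I*sqrt(223))
(495725 - 309788)/(N(430) + Z(A(12 - 1*(-4)))) = (495725 - 309788)/(430*(-6 + 430) + (19/2 + I*sqrt(223))) = 185937/(430*424 + (19/2 + I*sqrt(223))) = 185937/(182320 + (19/2 + I*sqrt(223))) = 185937/(364659/2 + I*sqrt(223))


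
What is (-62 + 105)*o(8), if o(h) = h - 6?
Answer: 86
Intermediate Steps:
o(h) = -6 + h
(-62 + 105)*o(8) = (-62 + 105)*(-6 + 8) = 43*2 = 86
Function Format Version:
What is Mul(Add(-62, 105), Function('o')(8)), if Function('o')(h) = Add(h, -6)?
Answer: 86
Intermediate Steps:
Function('o')(h) = Add(-6, h)
Mul(Add(-62, 105), Function('o')(8)) = Mul(Add(-62, 105), Add(-6, 8)) = Mul(43, 2) = 86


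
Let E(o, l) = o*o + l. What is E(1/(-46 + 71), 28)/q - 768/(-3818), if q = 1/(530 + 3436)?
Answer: 132501956094/1193125 ≈ 1.1105e+5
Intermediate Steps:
E(o, l) = l + o² (E(o, l) = o² + l = l + o²)
q = 1/3966 ≈ 0.00025214
E(1/(-46 + 71), 28)/q - 768/(-3818) = (28 + (1/(-46 + 71))²)/(1/3966) - 768/(-3818) = (28 + (1/25)²)*3966 - 768*(-1/3818) = (28 + (1/25)²)*3966 + 384/1909 = (28 + 1/625)*3966 + 384/1909 = (17501/625)*3966 + 384/1909 = 69408966/625 + 384/1909 = 132501956094/1193125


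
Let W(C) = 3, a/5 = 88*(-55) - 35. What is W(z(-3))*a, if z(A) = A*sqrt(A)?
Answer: -73125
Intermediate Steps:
z(A) = A**(3/2)
a = -24375 (a = 5*(88*(-55) - 35) = 5*(-4840 - 35) = 5*(-4875) = -24375)
W(z(-3))*a = 3*(-24375) = -73125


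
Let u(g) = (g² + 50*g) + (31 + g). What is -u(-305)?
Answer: -77501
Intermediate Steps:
u(g) = 31 + g² + 51*g
-u(-305) = -(31 + (-305)² + 51*(-305)) = -(31 + 93025 - 15555) = -1*77501 = -77501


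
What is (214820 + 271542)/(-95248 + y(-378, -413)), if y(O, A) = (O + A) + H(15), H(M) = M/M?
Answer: -243181/48019 ≈ -5.0643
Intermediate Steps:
H(M) = 1
y(O, A) = 1 + A + O (y(O, A) = (O + A) + 1 = (A + O) + 1 = 1 + A + O)
(214820 + 271542)/(-95248 + y(-378, -413)) = (214820 + 271542)/(-95248 + (1 - 413 - 378)) = 486362/(-95248 - 790) = 486362/(-96038) = 486362*(-1/96038) = -243181/48019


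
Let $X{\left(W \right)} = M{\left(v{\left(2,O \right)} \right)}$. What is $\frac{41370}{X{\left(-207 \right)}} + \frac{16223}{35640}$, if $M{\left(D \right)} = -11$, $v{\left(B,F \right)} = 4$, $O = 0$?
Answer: $- \frac{134022577}{35640} \approx -3760.5$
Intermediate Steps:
$X{\left(W \right)} = -11$
$\frac{41370}{X{\left(-207 \right)}} + \frac{16223}{35640} = \frac{41370}{-11} + \frac{16223}{35640} = 41370 \left(- \frac{1}{11}\right) + 16223 \cdot \frac{1}{35640} = - \frac{41370}{11} + \frac{16223}{35640} = - \frac{134022577}{35640}$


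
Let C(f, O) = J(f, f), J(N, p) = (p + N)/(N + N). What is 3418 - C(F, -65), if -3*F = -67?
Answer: 3417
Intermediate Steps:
F = 67/3 (F = -1/3*(-67) = 67/3 ≈ 22.333)
J(N, p) = (N + p)/(2*N) (J(N, p) = (N + p)/((2*N)) = (N + p)*(1/(2*N)) = (N + p)/(2*N))
C(f, O) = 1 (C(f, O) = (f + f)/(2*f) = (2*f)/(2*f) = 1)
3418 - C(F, -65) = 3418 - 1*1 = 3418 - 1 = 3417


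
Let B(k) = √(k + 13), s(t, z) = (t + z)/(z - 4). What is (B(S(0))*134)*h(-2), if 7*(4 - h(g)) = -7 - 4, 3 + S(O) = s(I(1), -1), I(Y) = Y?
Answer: 5226*√10/7 ≈ 2360.9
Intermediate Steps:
s(t, z) = (t + z)/(-4 + z)
S(O) = -3 (S(O) = -3 + (1 - 1)/(-4 - 1) = -3 + 0/(-5) = -3 - ⅕*0 = -3 + 0 = -3)
B(k) = √(13 + k)
h(g) = 39/7 (h(g) = 4 - (-7 - 4)/7 = 4 - ⅐*(-11) = 4 + 11/7 = 39/7)
(B(S(0))*134)*h(-2) = (√(13 - 3)*134)*(39/7) = (√10*134)*(39/7) = (134*√10)*(39/7) = 5226*√10/7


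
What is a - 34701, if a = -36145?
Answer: -70846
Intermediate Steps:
a - 34701 = -36145 - 34701 = -70846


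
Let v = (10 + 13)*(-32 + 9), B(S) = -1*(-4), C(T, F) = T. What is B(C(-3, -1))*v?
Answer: -2116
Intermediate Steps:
B(S) = 4
v = -529 (v = 23*(-23) = -529)
B(C(-3, -1))*v = 4*(-529) = -2116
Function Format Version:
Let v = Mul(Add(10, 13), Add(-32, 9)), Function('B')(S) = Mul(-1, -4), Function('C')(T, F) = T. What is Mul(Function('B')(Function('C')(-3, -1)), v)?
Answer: -2116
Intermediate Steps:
Function('B')(S) = 4
v = -529 (v = Mul(23, -23) = -529)
Mul(Function('B')(Function('C')(-3, -1)), v) = Mul(4, -529) = -2116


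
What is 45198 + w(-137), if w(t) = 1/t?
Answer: 6192125/137 ≈ 45198.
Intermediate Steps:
45198 + w(-137) = 45198 + 1/(-137) = 45198 - 1/137 = 6192125/137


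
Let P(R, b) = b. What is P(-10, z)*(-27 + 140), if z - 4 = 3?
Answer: 791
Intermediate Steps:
z = 7 (z = 4 + 3 = 7)
P(-10, z)*(-27 + 140) = 7*(-27 + 140) = 7*113 = 791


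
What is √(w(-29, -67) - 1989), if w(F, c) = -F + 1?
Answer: I*√1959 ≈ 44.261*I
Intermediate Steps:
w(F, c) = 1 - F
√(w(-29, -67) - 1989) = √((1 - 1*(-29)) - 1989) = √((1 + 29) - 1989) = √(30 - 1989) = √(-1959) = I*√1959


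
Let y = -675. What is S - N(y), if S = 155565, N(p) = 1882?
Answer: 153683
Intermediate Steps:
S - N(y) = 155565 - 1*1882 = 155565 - 1882 = 153683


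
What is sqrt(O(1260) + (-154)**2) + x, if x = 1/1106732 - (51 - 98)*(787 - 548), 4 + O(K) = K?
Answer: 12431920557/1106732 + 2*sqrt(6243) ≈ 11391.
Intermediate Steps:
O(K) = -4 + K
x = 12431920557/1106732 (x = 1/1106732 - (-47)*239 = 1/1106732 - 1*(-11233) = 1/1106732 + 11233 = 12431920557/1106732 ≈ 11233.)
sqrt(O(1260) + (-154)**2) + x = sqrt((-4 + 1260) + (-154)**2) + 12431920557/1106732 = sqrt(1256 + 23716) + 12431920557/1106732 = sqrt(24972) + 12431920557/1106732 = 2*sqrt(6243) + 12431920557/1106732 = 12431920557/1106732 + 2*sqrt(6243)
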